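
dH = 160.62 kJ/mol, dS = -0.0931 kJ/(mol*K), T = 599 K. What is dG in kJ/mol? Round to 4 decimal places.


Gibbs: dG = dH - T*dS (consistent units, dS already in kJ/(mol*K)).
T*dS = 599 * -0.0931 = -55.7669
dG = 160.62 - (-55.7669)
dG = 216.3869 kJ/mol, rounded to 4 dp:

216.3869 kJ/mol


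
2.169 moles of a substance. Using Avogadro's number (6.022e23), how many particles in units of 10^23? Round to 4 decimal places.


N = n * NA, then divide by 1e23 for the requested units.
N / 1e23 = n * 6.022
N / 1e23 = 2.169 * 6.022
N / 1e23 = 13.061718, rounded to 4 dp:

13.0617


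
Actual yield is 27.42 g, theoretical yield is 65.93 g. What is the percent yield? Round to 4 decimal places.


% yield = 100 * actual / theoretical
% yield = 100 * 27.42 / 65.93
% yield = 41.58956469 %, rounded to 4 dp:

41.5896 %


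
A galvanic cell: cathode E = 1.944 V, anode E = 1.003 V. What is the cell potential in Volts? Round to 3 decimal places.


Standard cell potential: E_cell = E_cathode - E_anode.
E_cell = 1.944 - (1.003)
E_cell = 0.941 V, rounded to 3 dp:

0.941 V


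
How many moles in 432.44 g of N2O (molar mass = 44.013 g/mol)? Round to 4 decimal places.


n = mass / M
n = 432.44 / 44.013
n = 9.82527889 mol, rounded to 4 dp:

9.8253 mol


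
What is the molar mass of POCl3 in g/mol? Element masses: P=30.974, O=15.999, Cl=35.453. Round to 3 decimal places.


M = sum(count * atomic_mass) over atoms.
M = 1*30.974 + 1*15.999 + 3*35.453
M = 30.974 + 15.999 + 106.359
M = 153.332 g/mol, rounded to 3 dp:

153.332 g/mol


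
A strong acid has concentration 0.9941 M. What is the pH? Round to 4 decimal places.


A strong acid dissociates completely, so [H+] equals the given concentration.
pH = -log10([H+]) = -log10(0.9941)
pH = 0.00256993, rounded to 4 dp:

0.0026


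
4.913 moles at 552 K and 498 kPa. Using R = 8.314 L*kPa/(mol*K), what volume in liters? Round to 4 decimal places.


PV = nRT, solve for V = nRT / P.
nRT = 4.913 * 8.314 * 552 = 22547.3685
V = 22547.3685 / 498
V = 45.27584036 L, rounded to 4 dp:

45.2758 L


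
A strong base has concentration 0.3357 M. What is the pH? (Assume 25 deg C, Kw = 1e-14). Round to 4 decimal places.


A strong base dissociates completely, so [OH-] equals the given concentration.
pOH = -log10([OH-]) = -log10(0.3357) = 0.474049
pH = 14 - pOH = 14 - 0.474049
pH = 13.525951, rounded to 4 dp:

13.5260


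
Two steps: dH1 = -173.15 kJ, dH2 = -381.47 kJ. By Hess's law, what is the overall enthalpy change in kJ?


Hess's law: enthalpy is a state function, so add the step enthalpies.
dH_total = dH1 + dH2 = -173.15 + (-381.47)
dH_total = -554.62 kJ:

-554.62 kJ


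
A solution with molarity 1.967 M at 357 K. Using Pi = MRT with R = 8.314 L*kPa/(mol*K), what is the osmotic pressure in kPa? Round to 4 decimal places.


Osmotic pressure (van't Hoff): Pi = M*R*T.
RT = 8.314 * 357 = 2968.098
Pi = 1.967 * 2968.098
Pi = 5838.248766 kPa, rounded to 4 dp:

5838.2488 kPa


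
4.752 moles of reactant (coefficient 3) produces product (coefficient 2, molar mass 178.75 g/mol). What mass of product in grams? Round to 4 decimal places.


Use the coefficient ratio to convert reactant moles to product moles, then multiply by the product's molar mass.
moles_P = moles_R * (coeff_P / coeff_R) = 4.752 * (2/3) = 3.168
mass_P = moles_P * M_P = 3.168 * 178.75
mass_P = 566.28 g, rounded to 4 dp:

566.2800 g


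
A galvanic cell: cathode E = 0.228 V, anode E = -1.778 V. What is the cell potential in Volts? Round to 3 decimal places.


Standard cell potential: E_cell = E_cathode - E_anode.
E_cell = 0.228 - (-1.778)
E_cell = 2.006 V, rounded to 3 dp:

2.006 V


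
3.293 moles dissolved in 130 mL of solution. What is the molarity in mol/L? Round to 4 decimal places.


Convert volume to liters: V_L = V_mL / 1000.
V_L = 130 / 1000 = 0.13 L
M = n / V_L = 3.293 / 0.13
M = 25.33076923 mol/L, rounded to 4 dp:

25.3308 mol/L


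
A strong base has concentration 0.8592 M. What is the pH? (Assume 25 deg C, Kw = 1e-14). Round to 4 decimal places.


A strong base dissociates completely, so [OH-] equals the given concentration.
pOH = -log10([OH-]) = -log10(0.8592) = 0.065906
pH = 14 - pOH = 14 - 0.065906
pH = 13.934094, rounded to 4 dp:

13.9341


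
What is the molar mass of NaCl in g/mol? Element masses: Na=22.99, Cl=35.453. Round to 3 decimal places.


M = sum(count * atomic_mass) over atoms.
M = 1*22.99 + 1*35.453
M = 22.99 + 35.453
M = 58.443 g/mol, rounded to 3 dp:

58.443 g/mol


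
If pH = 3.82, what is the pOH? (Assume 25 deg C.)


At 25 deg C, pH + pOH = 14.
pOH = 14 - pH = 14 - 3.82
pOH = 10.18:

10.18


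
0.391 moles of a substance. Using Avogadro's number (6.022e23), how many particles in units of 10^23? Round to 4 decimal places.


N = n * NA, then divide by 1e23 for the requested units.
N / 1e23 = n * 6.022
N / 1e23 = 0.391 * 6.022
N / 1e23 = 2.354602, rounded to 4 dp:

2.3546


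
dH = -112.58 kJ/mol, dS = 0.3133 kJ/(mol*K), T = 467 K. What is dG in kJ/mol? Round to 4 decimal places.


Gibbs: dG = dH - T*dS (consistent units, dS already in kJ/(mol*K)).
T*dS = 467 * 0.3133 = 146.3111
dG = -112.58 - (146.3111)
dG = -258.8911 kJ/mol, rounded to 4 dp:

-258.8911 kJ/mol


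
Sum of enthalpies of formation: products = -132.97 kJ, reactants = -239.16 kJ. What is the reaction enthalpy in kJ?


dH_rxn = sum(dH_f products) - sum(dH_f reactants)
dH_rxn = -132.97 - (-239.16)
dH_rxn = 106.19 kJ:

106.19 kJ


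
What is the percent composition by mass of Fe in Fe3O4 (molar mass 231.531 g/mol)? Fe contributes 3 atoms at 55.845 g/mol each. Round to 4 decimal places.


pct = 100 * (n_elem * M_elem) / M_total
mass_contribution = 3 * 55.845 = 167.535 g/mol
pct = 100 * 167.535 / 231.531
pct = 72.35964083 %, rounded to 4 dp:

72.3596 %


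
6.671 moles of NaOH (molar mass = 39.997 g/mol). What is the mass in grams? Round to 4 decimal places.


mass = n * M
mass = 6.671 * 39.997
mass = 266.819987 g, rounded to 4 dp:

266.8200 g


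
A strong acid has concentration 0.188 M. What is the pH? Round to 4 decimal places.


A strong acid dissociates completely, so [H+] equals the given concentration.
pH = -log10([H+]) = -log10(0.188)
pH = 0.72584215, rounded to 4 dp:

0.7258


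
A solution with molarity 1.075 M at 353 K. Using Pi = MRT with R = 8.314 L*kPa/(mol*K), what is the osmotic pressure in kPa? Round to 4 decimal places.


Osmotic pressure (van't Hoff): Pi = M*R*T.
RT = 8.314 * 353 = 2934.842
Pi = 1.075 * 2934.842
Pi = 3154.95515 kPa, rounded to 4 dp:

3154.9552 kPa


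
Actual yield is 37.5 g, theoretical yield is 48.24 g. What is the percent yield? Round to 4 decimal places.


% yield = 100 * actual / theoretical
% yield = 100 * 37.5 / 48.24
% yield = 77.73631841 %, rounded to 4 dp:

77.7363 %


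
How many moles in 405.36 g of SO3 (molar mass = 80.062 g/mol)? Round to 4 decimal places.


n = mass / M
n = 405.36 / 80.062
n = 5.06307612 mol, rounded to 4 dp:

5.0631 mol


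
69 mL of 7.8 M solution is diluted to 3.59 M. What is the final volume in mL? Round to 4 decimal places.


Dilution: M1*V1 = M2*V2, solve for V2.
V2 = M1*V1 / M2
V2 = 7.8 * 69 / 3.59
V2 = 538.2 / 3.59
V2 = 149.91643454 mL, rounded to 4 dp:

149.9164 mL


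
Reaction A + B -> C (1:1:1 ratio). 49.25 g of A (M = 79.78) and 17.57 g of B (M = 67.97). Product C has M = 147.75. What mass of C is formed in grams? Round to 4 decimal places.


Find moles of each reactant; the smaller value is the limiting reagent in a 1:1:1 reaction, so moles_C equals moles of the limiter.
n_A = mass_A / M_A = 49.25 / 79.78 = 0.617323 mol
n_B = mass_B / M_B = 17.57 / 67.97 = 0.258496 mol
Limiting reagent: B (smaller), n_limiting = 0.258496 mol
mass_C = n_limiting * M_C = 0.258496 * 147.75
mass_C = 38.192784 g, rounded to 4 dp:

38.1928 g


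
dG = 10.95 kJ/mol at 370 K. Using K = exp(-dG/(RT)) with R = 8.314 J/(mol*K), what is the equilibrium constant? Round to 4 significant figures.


dG is in kJ/mol; multiply by 1000 to match R in J/(mol*K).
RT = 8.314 * 370 = 3076.18 J/mol
exponent = -dG*1000 / (RT) = -(10.95*1000) / 3076.18 = -3.55960965
K = exp(-3.55960965)
K = 0.028449928, rounded to 4 significant figures:

0.02845


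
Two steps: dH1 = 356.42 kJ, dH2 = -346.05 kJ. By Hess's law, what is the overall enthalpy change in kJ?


Hess's law: enthalpy is a state function, so add the step enthalpies.
dH_total = dH1 + dH2 = 356.42 + (-346.05)
dH_total = 10.37 kJ:

10.37 kJ


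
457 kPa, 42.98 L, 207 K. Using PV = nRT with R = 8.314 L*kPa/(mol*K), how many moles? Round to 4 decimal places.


PV = nRT, solve for n = PV / (RT).
PV = 457 * 42.98 = 19641.86
RT = 8.314 * 207 = 1720.998
n = 19641.86 / 1720.998
n = 11.41306382 mol, rounded to 4 dp:

11.4131 mol


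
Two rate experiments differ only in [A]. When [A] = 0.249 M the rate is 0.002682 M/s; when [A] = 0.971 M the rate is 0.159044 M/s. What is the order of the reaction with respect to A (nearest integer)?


Rate is proportional to [A]^n, so rate2/rate1 = ([A]2/[A]1)^n. Take logs to solve for n.
rate2/rate1 = 0.159044 / 0.002682 = 59.3005
[A]2/[A]1 = 0.971 / 0.249 = 3.8996
n = ln(59.3005) / ln(3.8996) = 3.0
Nearest integer order:

3


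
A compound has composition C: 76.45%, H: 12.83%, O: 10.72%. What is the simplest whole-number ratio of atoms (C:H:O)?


Assume 100 g of compound, divide each mass% by atomic mass to get moles, then normalize by the smallest to get a raw atom ratio.
Moles per 100 g: C: 76.45/12.011 = 6.365, H: 12.83/1.008 = 12.7282, O: 10.72/15.999 = 0.67
Raw ratio (divide by min = 0.67): C: 9.499, H: 18.996, O: 1.0
Multiply by 2 to clear fractions: C: 18.999 ~= 19, H: 37.992 ~= 38, O: 2.0 ~= 2
Reduce by GCD to get the simplest whole-number ratio:

19:38:2


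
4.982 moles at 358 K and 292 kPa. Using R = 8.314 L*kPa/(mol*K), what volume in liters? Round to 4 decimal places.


PV = nRT, solve for V = nRT / P.
nRT = 4.982 * 8.314 * 358 = 14828.4846
V = 14828.4846 / 292
V = 50.78248151 L, rounded to 4 dp:

50.7825 L


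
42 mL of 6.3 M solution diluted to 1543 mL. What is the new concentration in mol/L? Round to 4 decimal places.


Dilution: M1*V1 = M2*V2, solve for M2.
M2 = M1*V1 / V2
M2 = 6.3 * 42 / 1543
M2 = 264.6 / 1543
M2 = 0.17148412 mol/L, rounded to 4 dp:

0.1715 mol/L


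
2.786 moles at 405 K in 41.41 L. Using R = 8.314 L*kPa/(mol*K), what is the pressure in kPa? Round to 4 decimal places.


PV = nRT, solve for P = nRT / V.
nRT = 2.786 * 8.314 * 405 = 9380.9356
P = 9380.9356 / 41.41
P = 226.53792804 kPa, rounded to 4 dp:

226.5379 kPa


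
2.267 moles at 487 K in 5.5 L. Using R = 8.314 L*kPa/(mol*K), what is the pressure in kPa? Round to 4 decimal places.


PV = nRT, solve for P = nRT / V.
nRT = 2.267 * 8.314 * 487 = 9178.8971
P = 9178.8971 / 5.5
P = 1668.89038182 kPa, rounded to 4 dp:

1668.8904 kPa


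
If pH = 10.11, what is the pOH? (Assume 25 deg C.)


At 25 deg C, pH + pOH = 14.
pOH = 14 - pH = 14 - 10.11
pOH = 3.89:

3.89


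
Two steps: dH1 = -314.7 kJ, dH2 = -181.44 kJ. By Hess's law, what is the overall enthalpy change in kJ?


Hess's law: enthalpy is a state function, so add the step enthalpies.
dH_total = dH1 + dH2 = -314.7 + (-181.44)
dH_total = -496.14 kJ:

-496.14 kJ


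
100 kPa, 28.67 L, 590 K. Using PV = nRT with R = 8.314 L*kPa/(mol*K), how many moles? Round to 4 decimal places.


PV = nRT, solve for n = PV / (RT).
PV = 100 * 28.67 = 2867.0
RT = 8.314 * 590 = 4905.26
n = 2867.0 / 4905.26
n = 0.58447463 mol, rounded to 4 dp:

0.5845 mol


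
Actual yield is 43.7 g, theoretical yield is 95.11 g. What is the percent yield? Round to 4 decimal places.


% yield = 100 * actual / theoretical
% yield = 100 * 43.7 / 95.11
% yield = 45.94679844 %, rounded to 4 dp:

45.9468 %


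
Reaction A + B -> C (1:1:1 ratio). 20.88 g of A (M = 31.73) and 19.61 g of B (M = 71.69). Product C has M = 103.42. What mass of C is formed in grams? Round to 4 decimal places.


Find moles of each reactant; the smaller value is the limiting reagent in a 1:1:1 reaction, so moles_C equals moles of the limiter.
n_A = mass_A / M_A = 20.88 / 31.73 = 0.658052 mol
n_B = mass_B / M_B = 19.61 / 71.69 = 0.273539 mol
Limiting reagent: B (smaller), n_limiting = 0.273539 mol
mass_C = n_limiting * M_C = 0.273539 * 103.42
mass_C = 28.28940338 g, rounded to 4 dp:

28.2894 g


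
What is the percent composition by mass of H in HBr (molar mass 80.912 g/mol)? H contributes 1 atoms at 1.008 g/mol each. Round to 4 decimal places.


pct = 100 * (n_elem * M_elem) / M_total
mass_contribution = 1 * 1.008 = 1.008 g/mol
pct = 100 * 1.008 / 80.912
pct = 1.2457979 %, rounded to 4 dp:

1.2458 %


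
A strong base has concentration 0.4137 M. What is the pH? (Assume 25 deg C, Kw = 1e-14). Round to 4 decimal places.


A strong base dissociates completely, so [OH-] equals the given concentration.
pOH = -log10([OH-]) = -log10(0.4137) = 0.383314
pH = 14 - pOH = 14 - 0.383314
pH = 13.616686, rounded to 4 dp:

13.6167


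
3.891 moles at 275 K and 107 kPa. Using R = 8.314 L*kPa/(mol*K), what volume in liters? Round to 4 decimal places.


PV = nRT, solve for V = nRT / P.
nRT = 3.891 * 8.314 * 275 = 8896.1879
V = 8896.1879 / 107
V = 83.14194299 L, rounded to 4 dp:

83.1419 L


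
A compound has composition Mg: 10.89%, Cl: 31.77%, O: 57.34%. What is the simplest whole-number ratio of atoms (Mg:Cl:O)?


Assume 100 g of compound, divide each mass% by atomic mass to get moles, then normalize by the smallest to get a raw atom ratio.
Moles per 100 g: Mg: 10.89/24.305 = 0.4481, Cl: 31.77/35.453 = 0.8961, O: 57.34/15.999 = 3.584
Raw ratio (divide by min = 0.4481): Mg: 1.0, Cl: 2.0, O: 7.999
Multiply by 1 to clear fractions: Mg: 1.0 ~= 1, Cl: 2.0 ~= 2, O: 7.999 ~= 8
Reduce by GCD to get the simplest whole-number ratio:

1:2:8


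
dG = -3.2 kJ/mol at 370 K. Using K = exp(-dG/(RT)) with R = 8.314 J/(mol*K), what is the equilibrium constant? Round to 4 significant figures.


dG is in kJ/mol; multiply by 1000 to match R in J/(mol*K).
RT = 8.314 * 370 = 3076.18 J/mol
exponent = -dG*1000 / (RT) = -(-3.2*1000) / 3076.18 = 1.04025122
K = exp(1.04025122)
K = 2.8299279, rounded to 4 significant figures:

2.830


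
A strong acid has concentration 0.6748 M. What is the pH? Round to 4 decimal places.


A strong acid dissociates completely, so [H+] equals the given concentration.
pH = -log10([H+]) = -log10(0.6748)
pH = 0.17082493, rounded to 4 dp:

0.1708


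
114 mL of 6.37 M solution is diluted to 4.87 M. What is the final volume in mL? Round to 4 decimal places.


Dilution: M1*V1 = M2*V2, solve for V2.
V2 = M1*V1 / M2
V2 = 6.37 * 114 / 4.87
V2 = 726.18 / 4.87
V2 = 149.11293634 mL, rounded to 4 dp:

149.1129 mL


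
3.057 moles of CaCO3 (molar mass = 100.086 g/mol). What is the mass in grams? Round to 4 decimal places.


mass = n * M
mass = 3.057 * 100.086
mass = 305.962902 g, rounded to 4 dp:

305.9629 g


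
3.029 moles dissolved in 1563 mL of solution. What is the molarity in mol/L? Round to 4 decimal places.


Convert volume to liters: V_L = V_mL / 1000.
V_L = 1563 / 1000 = 1.563 L
M = n / V_L = 3.029 / 1.563
M = 1.93793986 mol/L, rounded to 4 dp:

1.9379 mol/L


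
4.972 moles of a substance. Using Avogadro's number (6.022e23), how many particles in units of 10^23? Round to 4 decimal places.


N = n * NA, then divide by 1e23 for the requested units.
N / 1e23 = n * 6.022
N / 1e23 = 4.972 * 6.022
N / 1e23 = 29.941384, rounded to 4 dp:

29.9414


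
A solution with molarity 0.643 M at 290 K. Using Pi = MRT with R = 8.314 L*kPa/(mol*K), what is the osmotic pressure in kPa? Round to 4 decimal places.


Osmotic pressure (van't Hoff): Pi = M*R*T.
RT = 8.314 * 290 = 2411.06
Pi = 0.643 * 2411.06
Pi = 1550.31158 kPa, rounded to 4 dp:

1550.3116 kPa


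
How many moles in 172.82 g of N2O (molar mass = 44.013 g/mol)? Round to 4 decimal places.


n = mass / M
n = 172.82 / 44.013
n = 3.92656715 mol, rounded to 4 dp:

3.9266 mol


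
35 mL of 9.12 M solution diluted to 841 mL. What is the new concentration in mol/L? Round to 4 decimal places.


Dilution: M1*V1 = M2*V2, solve for M2.
M2 = M1*V1 / V2
M2 = 9.12 * 35 / 841
M2 = 319.2 / 841
M2 = 0.37954816 mol/L, rounded to 4 dp:

0.3795 mol/L


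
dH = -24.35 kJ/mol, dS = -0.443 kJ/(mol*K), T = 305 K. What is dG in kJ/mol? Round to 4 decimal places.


Gibbs: dG = dH - T*dS (consistent units, dS already in kJ/(mol*K)).
T*dS = 305 * -0.443 = -135.115
dG = -24.35 - (-135.115)
dG = 110.765 kJ/mol, rounded to 4 dp:

110.7650 kJ/mol


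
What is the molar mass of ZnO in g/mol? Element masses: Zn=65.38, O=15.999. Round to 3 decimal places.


M = sum(count * atomic_mass) over atoms.
M = 1*65.38 + 1*15.999
M = 65.38 + 15.999
M = 81.379 g/mol, rounded to 3 dp:

81.379 g/mol


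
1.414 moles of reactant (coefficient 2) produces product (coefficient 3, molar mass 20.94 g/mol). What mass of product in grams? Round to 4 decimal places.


Use the coefficient ratio to convert reactant moles to product moles, then multiply by the product's molar mass.
moles_P = moles_R * (coeff_P / coeff_R) = 1.414 * (3/2) = 2.121
mass_P = moles_P * M_P = 2.121 * 20.94
mass_P = 44.41374 g, rounded to 4 dp:

44.4137 g


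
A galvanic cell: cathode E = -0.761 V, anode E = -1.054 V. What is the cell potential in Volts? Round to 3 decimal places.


Standard cell potential: E_cell = E_cathode - E_anode.
E_cell = -0.761 - (-1.054)
E_cell = 0.293 V, rounded to 3 dp:

0.293 V


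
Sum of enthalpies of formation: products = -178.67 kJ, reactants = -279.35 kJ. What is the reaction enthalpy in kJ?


dH_rxn = sum(dH_f products) - sum(dH_f reactants)
dH_rxn = -178.67 - (-279.35)
dH_rxn = 100.68 kJ:

100.68 kJ


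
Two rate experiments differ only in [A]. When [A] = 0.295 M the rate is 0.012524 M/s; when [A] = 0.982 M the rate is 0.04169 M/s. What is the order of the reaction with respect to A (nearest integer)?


Rate is proportional to [A]^n, so rate2/rate1 = ([A]2/[A]1)^n. Take logs to solve for n.
rate2/rate1 = 0.04169 / 0.012524 = 3.3288
[A]2/[A]1 = 0.982 / 0.295 = 3.3288
n = ln(3.3288) / ln(3.3288) = 1.0
Nearest integer order:

1


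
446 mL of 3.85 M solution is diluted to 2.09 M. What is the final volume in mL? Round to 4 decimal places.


Dilution: M1*V1 = M2*V2, solve for V2.
V2 = M1*V1 / M2
V2 = 3.85 * 446 / 2.09
V2 = 1717.1 / 2.09
V2 = 821.57894737 mL, rounded to 4 dp:

821.5789 mL


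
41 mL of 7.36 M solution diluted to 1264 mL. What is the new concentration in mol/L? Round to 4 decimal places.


Dilution: M1*V1 = M2*V2, solve for M2.
M2 = M1*V1 / V2
M2 = 7.36 * 41 / 1264
M2 = 301.76 / 1264
M2 = 0.23873418 mol/L, rounded to 4 dp:

0.2387 mol/L


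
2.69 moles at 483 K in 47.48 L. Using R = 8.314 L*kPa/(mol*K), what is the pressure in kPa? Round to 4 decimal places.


PV = nRT, solve for P = nRT / V.
nRT = 2.69 * 8.314 * 483 = 10802.1308
P = 10802.1308 / 47.48
P = 227.50907329 kPa, rounded to 4 dp:

227.5091 kPa


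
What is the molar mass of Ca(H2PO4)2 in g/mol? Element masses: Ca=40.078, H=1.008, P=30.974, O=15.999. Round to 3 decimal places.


M = sum(count * atomic_mass) over atoms.
M = 1*40.078 + 4*1.008 + 2*30.974 + 8*15.999
M = 40.078 + 4.032 + 61.948 + 127.992
M = 234.05 g/mol, rounded to 3 dp:

234.050 g/mol


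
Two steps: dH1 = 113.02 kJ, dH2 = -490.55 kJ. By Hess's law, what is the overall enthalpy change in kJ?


Hess's law: enthalpy is a state function, so add the step enthalpies.
dH_total = dH1 + dH2 = 113.02 + (-490.55)
dH_total = -377.53 kJ:

-377.53 kJ


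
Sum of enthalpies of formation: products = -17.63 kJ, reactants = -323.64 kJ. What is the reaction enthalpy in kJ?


dH_rxn = sum(dH_f products) - sum(dH_f reactants)
dH_rxn = -17.63 - (-323.64)
dH_rxn = 306.01 kJ:

306.01 kJ


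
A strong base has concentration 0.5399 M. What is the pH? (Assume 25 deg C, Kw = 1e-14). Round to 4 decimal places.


A strong base dissociates completely, so [OH-] equals the given concentration.
pOH = -log10([OH-]) = -log10(0.5399) = 0.267687
pH = 14 - pOH = 14 - 0.267687
pH = 13.732313, rounded to 4 dp:

13.7323


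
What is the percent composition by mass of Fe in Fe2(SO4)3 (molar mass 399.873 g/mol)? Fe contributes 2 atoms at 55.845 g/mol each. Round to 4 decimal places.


pct = 100 * (n_elem * M_elem) / M_total
mass_contribution = 2 * 55.845 = 111.69 g/mol
pct = 100 * 111.69 / 399.873
pct = 27.93136821 %, rounded to 4 dp:

27.9314 %


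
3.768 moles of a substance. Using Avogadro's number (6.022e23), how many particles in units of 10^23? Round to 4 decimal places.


N = n * NA, then divide by 1e23 for the requested units.
N / 1e23 = n * 6.022
N / 1e23 = 3.768 * 6.022
N / 1e23 = 22.690896, rounded to 4 dp:

22.6909


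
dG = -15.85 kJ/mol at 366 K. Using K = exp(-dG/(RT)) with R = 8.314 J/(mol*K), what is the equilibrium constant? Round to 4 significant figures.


dG is in kJ/mol; multiply by 1000 to match R in J/(mol*K).
RT = 8.314 * 366 = 3042.924 J/mol
exponent = -dG*1000 / (RT) = -(-15.85*1000) / 3042.924 = 5.20880574
K = exp(5.20880574)
K = 182.87553, rounded to 4 significant figures:

182.9


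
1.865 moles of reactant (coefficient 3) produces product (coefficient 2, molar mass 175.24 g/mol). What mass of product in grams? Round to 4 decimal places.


Use the coefficient ratio to convert reactant moles to product moles, then multiply by the product's molar mass.
moles_P = moles_R * (coeff_P / coeff_R) = 1.865 * (2/3) = 1.243333
mass_P = moles_P * M_P = 1.243333 * 175.24
mass_P = 217.88167492 g, rounded to 4 dp:

217.8817 g


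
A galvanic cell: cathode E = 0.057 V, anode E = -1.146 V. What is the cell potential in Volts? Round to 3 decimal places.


Standard cell potential: E_cell = E_cathode - E_anode.
E_cell = 0.057 - (-1.146)
E_cell = 1.203 V, rounded to 3 dp:

1.203 V


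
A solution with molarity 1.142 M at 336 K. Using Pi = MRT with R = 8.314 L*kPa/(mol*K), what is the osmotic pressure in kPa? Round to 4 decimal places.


Osmotic pressure (van't Hoff): Pi = M*R*T.
RT = 8.314 * 336 = 2793.504
Pi = 1.142 * 2793.504
Pi = 3190.181568 kPa, rounded to 4 dp:

3190.1816 kPa


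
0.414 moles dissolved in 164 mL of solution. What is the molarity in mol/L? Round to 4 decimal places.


Convert volume to liters: V_L = V_mL / 1000.
V_L = 164 / 1000 = 0.164 L
M = n / V_L = 0.414 / 0.164
M = 2.52439024 mol/L, rounded to 4 dp:

2.5244 mol/L


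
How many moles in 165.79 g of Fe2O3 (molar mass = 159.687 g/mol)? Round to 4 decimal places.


n = mass / M
n = 165.79 / 159.687
n = 1.03821851 mol, rounded to 4 dp:

1.0382 mol


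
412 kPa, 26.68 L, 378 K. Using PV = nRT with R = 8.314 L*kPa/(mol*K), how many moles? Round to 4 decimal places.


PV = nRT, solve for n = PV / (RT).
PV = 412 * 26.68 = 10992.16
RT = 8.314 * 378 = 3142.692
n = 10992.16 / 3142.692
n = 3.49768924 mol, rounded to 4 dp:

3.4977 mol


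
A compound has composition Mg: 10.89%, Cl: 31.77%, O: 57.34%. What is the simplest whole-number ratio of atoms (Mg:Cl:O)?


Assume 100 g of compound, divide each mass% by atomic mass to get moles, then normalize by the smallest to get a raw atom ratio.
Moles per 100 g: Mg: 10.89/24.305 = 0.4481, Cl: 31.77/35.453 = 0.8961, O: 57.34/15.999 = 3.584
Raw ratio (divide by min = 0.4481): Mg: 1.0, Cl: 2.0, O: 7.999
Multiply by 1 to clear fractions: Mg: 1.0 ~= 1, Cl: 2.0 ~= 2, O: 7.999 ~= 8
Reduce by GCD to get the simplest whole-number ratio:

1:2:8


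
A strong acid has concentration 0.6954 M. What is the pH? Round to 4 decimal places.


A strong acid dissociates completely, so [H+] equals the given concentration.
pH = -log10([H+]) = -log10(0.6954)
pH = 0.15776531, rounded to 4 dp:

0.1578


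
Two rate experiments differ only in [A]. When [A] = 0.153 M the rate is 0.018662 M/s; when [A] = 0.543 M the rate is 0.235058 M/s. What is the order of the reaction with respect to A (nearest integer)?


Rate is proportional to [A]^n, so rate2/rate1 = ([A]2/[A]1)^n. Take logs to solve for n.
rate2/rate1 = 0.235058 / 0.018662 = 12.5955
[A]2/[A]1 = 0.543 / 0.153 = 3.549
n = ln(12.5955) / ln(3.549) = 2.0
Nearest integer order:

2


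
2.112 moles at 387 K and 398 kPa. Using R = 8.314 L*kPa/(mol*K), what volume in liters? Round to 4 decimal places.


PV = nRT, solve for V = nRT / P.
nRT = 2.112 * 8.314 * 387 = 6795.398
V = 6795.398 / 398
V = 17.07386432 L, rounded to 4 dp:

17.0739 L


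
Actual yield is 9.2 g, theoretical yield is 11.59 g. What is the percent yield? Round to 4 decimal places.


% yield = 100 * actual / theoretical
% yield = 100 * 9.2 / 11.59
% yield = 79.37877481 %, rounded to 4 dp:

79.3788 %


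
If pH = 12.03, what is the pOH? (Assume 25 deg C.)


At 25 deg C, pH + pOH = 14.
pOH = 14 - pH = 14 - 12.03
pOH = 1.97:

1.97


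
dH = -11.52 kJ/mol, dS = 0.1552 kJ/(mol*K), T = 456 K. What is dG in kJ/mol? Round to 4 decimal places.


Gibbs: dG = dH - T*dS (consistent units, dS already in kJ/(mol*K)).
T*dS = 456 * 0.1552 = 70.7712
dG = -11.52 - (70.7712)
dG = -82.2912 kJ/mol, rounded to 4 dp:

-82.2912 kJ/mol


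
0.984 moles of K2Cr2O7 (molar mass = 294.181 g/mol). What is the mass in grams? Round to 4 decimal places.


mass = n * M
mass = 0.984 * 294.181
mass = 289.474104 g, rounded to 4 dp:

289.4741 g


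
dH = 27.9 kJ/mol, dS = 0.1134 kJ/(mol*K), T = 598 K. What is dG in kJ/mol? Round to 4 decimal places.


Gibbs: dG = dH - T*dS (consistent units, dS already in kJ/(mol*K)).
T*dS = 598 * 0.1134 = 67.8132
dG = 27.9 - (67.8132)
dG = -39.9132 kJ/mol, rounded to 4 dp:

-39.9132 kJ/mol


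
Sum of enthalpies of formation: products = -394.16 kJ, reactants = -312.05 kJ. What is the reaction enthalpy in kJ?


dH_rxn = sum(dH_f products) - sum(dH_f reactants)
dH_rxn = -394.16 - (-312.05)
dH_rxn = -82.11 kJ:

-82.11 kJ


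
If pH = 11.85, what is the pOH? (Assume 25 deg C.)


At 25 deg C, pH + pOH = 14.
pOH = 14 - pH = 14 - 11.85
pOH = 2.15:

2.15


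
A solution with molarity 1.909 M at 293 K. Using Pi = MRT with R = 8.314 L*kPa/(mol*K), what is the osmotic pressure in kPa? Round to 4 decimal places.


Osmotic pressure (van't Hoff): Pi = M*R*T.
RT = 8.314 * 293 = 2436.002
Pi = 1.909 * 2436.002
Pi = 4650.327818 kPa, rounded to 4 dp:

4650.3278 kPa


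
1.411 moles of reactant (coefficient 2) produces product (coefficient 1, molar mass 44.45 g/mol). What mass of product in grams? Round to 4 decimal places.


Use the coefficient ratio to convert reactant moles to product moles, then multiply by the product's molar mass.
moles_P = moles_R * (coeff_P / coeff_R) = 1.411 * (1/2) = 0.7055
mass_P = moles_P * M_P = 0.7055 * 44.45
mass_P = 31.359475 g, rounded to 4 dp:

31.3595 g


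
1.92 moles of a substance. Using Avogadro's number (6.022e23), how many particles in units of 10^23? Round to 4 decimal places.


N = n * NA, then divide by 1e23 for the requested units.
N / 1e23 = n * 6.022
N / 1e23 = 1.92 * 6.022
N / 1e23 = 11.56224, rounded to 4 dp:

11.5622


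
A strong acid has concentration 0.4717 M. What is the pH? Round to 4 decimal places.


A strong acid dissociates completely, so [H+] equals the given concentration.
pH = -log10([H+]) = -log10(0.4717)
pH = 0.32633412, rounded to 4 dp:

0.3263


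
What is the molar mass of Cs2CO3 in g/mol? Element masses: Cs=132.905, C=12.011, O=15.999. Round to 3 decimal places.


M = sum(count * atomic_mass) over atoms.
M = 2*132.905 + 1*12.011 + 3*15.999
M = 265.81 + 12.011 + 47.997
M = 325.818 g/mol, rounded to 3 dp:

325.818 g/mol


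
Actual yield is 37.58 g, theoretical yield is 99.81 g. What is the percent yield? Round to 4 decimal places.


% yield = 100 * actual / theoretical
% yield = 100 * 37.58 / 99.81
% yield = 37.65153792 %, rounded to 4 dp:

37.6515 %


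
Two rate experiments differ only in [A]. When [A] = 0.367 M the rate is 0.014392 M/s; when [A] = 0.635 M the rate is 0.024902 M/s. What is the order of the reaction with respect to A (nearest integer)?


Rate is proportional to [A]^n, so rate2/rate1 = ([A]2/[A]1)^n. Take logs to solve for n.
rate2/rate1 = 0.024902 / 0.014392 = 1.7303
[A]2/[A]1 = 0.635 / 0.367 = 1.7302
n = ln(1.7303) / ln(1.7302) = 1.0
Nearest integer order:

1


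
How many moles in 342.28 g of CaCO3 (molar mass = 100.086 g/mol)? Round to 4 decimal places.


n = mass / M
n = 342.28 / 100.086
n = 3.41985892 mol, rounded to 4 dp:

3.4199 mol


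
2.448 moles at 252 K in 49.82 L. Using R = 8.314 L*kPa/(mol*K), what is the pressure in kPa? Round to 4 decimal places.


PV = nRT, solve for P = nRT / V.
nRT = 2.448 * 8.314 * 252 = 5128.8733
P = 5128.8733 / 49.82
P = 102.94807908 kPa, rounded to 4 dp:

102.9481 kPa


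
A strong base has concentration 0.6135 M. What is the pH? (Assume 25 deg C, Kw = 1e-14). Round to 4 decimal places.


A strong base dissociates completely, so [OH-] equals the given concentration.
pOH = -log10([OH-]) = -log10(0.6135) = 0.212185
pH = 14 - pOH = 14 - 0.212185
pH = 13.787815, rounded to 4 dp:

13.7878


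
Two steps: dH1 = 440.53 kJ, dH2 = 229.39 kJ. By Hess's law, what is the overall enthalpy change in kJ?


Hess's law: enthalpy is a state function, so add the step enthalpies.
dH_total = dH1 + dH2 = 440.53 + (229.39)
dH_total = 669.92 kJ:

669.92 kJ


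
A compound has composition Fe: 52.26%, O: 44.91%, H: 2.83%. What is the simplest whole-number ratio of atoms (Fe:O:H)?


Assume 100 g of compound, divide each mass% by atomic mass to get moles, then normalize by the smallest to get a raw atom ratio.
Moles per 100 g: Fe: 52.26/55.845 = 0.9358, O: 44.91/15.999 = 2.8071, H: 2.83/1.008 = 2.8075
Raw ratio (divide by min = 0.9358): Fe: 1.0, O: 3.0, H: 3.0
Multiply by 1 to clear fractions: Fe: 1.0 ~= 1, O: 3.0 ~= 3, H: 3.0 ~= 3
Reduce by GCD to get the simplest whole-number ratio:

1:3:3


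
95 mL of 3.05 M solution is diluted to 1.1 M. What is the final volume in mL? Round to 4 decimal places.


Dilution: M1*V1 = M2*V2, solve for V2.
V2 = M1*V1 / M2
V2 = 3.05 * 95 / 1.1
V2 = 289.75 / 1.1
V2 = 263.40909091 mL, rounded to 4 dp:

263.4091 mL


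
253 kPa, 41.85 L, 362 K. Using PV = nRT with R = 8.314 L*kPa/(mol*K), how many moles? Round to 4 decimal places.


PV = nRT, solve for n = PV / (RT).
PV = 253 * 41.85 = 10588.05
RT = 8.314 * 362 = 3009.668
n = 10588.05 / 3009.668
n = 3.51801262 mol, rounded to 4 dp:

3.5180 mol


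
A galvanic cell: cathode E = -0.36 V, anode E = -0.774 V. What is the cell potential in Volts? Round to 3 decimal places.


Standard cell potential: E_cell = E_cathode - E_anode.
E_cell = -0.36 - (-0.774)
E_cell = 0.414 V, rounded to 3 dp:

0.414 V


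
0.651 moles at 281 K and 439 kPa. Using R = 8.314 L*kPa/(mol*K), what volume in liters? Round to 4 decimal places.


PV = nRT, solve for V = nRT / P.
nRT = 0.651 * 8.314 * 281 = 1520.8883
V = 1520.8883 / 439
V = 3.46443804 L, rounded to 4 dp:

3.4644 L


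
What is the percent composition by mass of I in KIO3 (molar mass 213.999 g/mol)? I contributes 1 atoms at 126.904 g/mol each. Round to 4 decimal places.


pct = 100 * (n_elem * M_elem) / M_total
mass_contribution = 1 * 126.904 = 126.904 g/mol
pct = 100 * 126.904 / 213.999
pct = 59.30121169 %, rounded to 4 dp:

59.3012 %


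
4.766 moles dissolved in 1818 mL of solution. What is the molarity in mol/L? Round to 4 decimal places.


Convert volume to liters: V_L = V_mL / 1000.
V_L = 1818 / 1000 = 1.818 L
M = n / V_L = 4.766 / 1.818
M = 2.62156216 mol/L, rounded to 4 dp:

2.6216 mol/L


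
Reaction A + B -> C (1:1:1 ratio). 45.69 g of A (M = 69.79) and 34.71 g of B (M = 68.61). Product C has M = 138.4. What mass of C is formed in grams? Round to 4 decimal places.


Find moles of each reactant; the smaller value is the limiting reagent in a 1:1:1 reaction, so moles_C equals moles of the limiter.
n_A = mass_A / M_A = 45.69 / 69.79 = 0.654678 mol
n_B = mass_B / M_B = 34.71 / 68.61 = 0.505903 mol
Limiting reagent: B (smaller), n_limiting = 0.505903 mol
mass_C = n_limiting * M_C = 0.505903 * 138.4
mass_C = 70.0169752 g, rounded to 4 dp:

70.0170 g


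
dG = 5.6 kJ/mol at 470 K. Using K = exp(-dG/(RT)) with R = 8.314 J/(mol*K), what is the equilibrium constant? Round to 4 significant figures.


dG is in kJ/mol; multiply by 1000 to match R in J/(mol*K).
RT = 8.314 * 470 = 3907.58 J/mol
exponent = -dG*1000 / (RT) = -(5.6*1000) / 3907.58 = -1.43311205
K = exp(-1.43311205)
K = 0.23856534, rounded to 4 significant figures:

0.2386


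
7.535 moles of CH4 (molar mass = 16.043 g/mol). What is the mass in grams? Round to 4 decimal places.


mass = n * M
mass = 7.535 * 16.043
mass = 120.884005 g, rounded to 4 dp:

120.8840 g


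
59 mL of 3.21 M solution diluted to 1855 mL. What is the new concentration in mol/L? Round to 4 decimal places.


Dilution: M1*V1 = M2*V2, solve for M2.
M2 = M1*V1 / V2
M2 = 3.21 * 59 / 1855
M2 = 189.39 / 1855
M2 = 0.10209704 mol/L, rounded to 4 dp:

0.1021 mol/L


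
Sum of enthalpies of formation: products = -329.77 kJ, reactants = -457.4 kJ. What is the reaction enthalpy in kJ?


dH_rxn = sum(dH_f products) - sum(dH_f reactants)
dH_rxn = -329.77 - (-457.4)
dH_rxn = 127.63 kJ:

127.63 kJ


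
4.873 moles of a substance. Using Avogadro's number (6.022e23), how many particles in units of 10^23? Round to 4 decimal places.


N = n * NA, then divide by 1e23 for the requested units.
N / 1e23 = n * 6.022
N / 1e23 = 4.873 * 6.022
N / 1e23 = 29.345206, rounded to 4 dp:

29.3452


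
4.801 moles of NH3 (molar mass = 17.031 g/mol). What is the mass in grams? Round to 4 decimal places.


mass = n * M
mass = 4.801 * 17.031
mass = 81.765831 g, rounded to 4 dp:

81.7658 g


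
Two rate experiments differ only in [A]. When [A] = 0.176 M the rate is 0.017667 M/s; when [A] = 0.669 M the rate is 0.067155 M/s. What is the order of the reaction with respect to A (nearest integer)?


Rate is proportional to [A]^n, so rate2/rate1 = ([A]2/[A]1)^n. Take logs to solve for n.
rate2/rate1 = 0.067155 / 0.017667 = 3.8012
[A]2/[A]1 = 0.669 / 0.176 = 3.8011
n = ln(3.8012) / ln(3.8011) = 1.0
Nearest integer order:

1


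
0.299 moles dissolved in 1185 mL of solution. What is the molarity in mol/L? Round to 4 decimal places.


Convert volume to liters: V_L = V_mL / 1000.
V_L = 1185 / 1000 = 1.185 L
M = n / V_L = 0.299 / 1.185
M = 0.25232068 mol/L, rounded to 4 dp:

0.2523 mol/L


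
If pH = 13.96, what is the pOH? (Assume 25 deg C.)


At 25 deg C, pH + pOH = 14.
pOH = 14 - pH = 14 - 13.96
pOH = 0.04:

0.04


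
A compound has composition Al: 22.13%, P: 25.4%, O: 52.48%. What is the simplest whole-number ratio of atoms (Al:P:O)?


Assume 100 g of compound, divide each mass% by atomic mass to get moles, then normalize by the smallest to get a raw atom ratio.
Moles per 100 g: Al: 22.13/26.982 = 0.8202, P: 25.4/30.974 = 0.82, O: 52.48/15.999 = 3.2802
Raw ratio (divide by min = 0.82): Al: 1.0, P: 1.0, O: 4.0
Multiply by 1 to clear fractions: Al: 1.0 ~= 1, P: 1.0 ~= 1, O: 4.0 ~= 4
Reduce by GCD to get the simplest whole-number ratio:

1:1:4


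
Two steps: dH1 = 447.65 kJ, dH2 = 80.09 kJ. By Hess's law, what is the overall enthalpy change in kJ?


Hess's law: enthalpy is a state function, so add the step enthalpies.
dH_total = dH1 + dH2 = 447.65 + (80.09)
dH_total = 527.74 kJ:

527.74 kJ


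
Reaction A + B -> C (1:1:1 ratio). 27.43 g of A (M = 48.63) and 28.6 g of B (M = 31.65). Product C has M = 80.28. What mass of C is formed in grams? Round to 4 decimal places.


Find moles of each reactant; the smaller value is the limiting reagent in a 1:1:1 reaction, so moles_C equals moles of the limiter.
n_A = mass_A / M_A = 27.43 / 48.63 = 0.564055 mol
n_B = mass_B / M_B = 28.6 / 31.65 = 0.903633 mol
Limiting reagent: A (smaller), n_limiting = 0.564055 mol
mass_C = n_limiting * M_C = 0.564055 * 80.28
mass_C = 45.2823354 g, rounded to 4 dp:

45.2823 g


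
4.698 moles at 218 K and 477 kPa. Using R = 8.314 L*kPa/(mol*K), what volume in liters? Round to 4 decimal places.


PV = nRT, solve for V = nRT / P.
nRT = 4.698 * 8.314 * 218 = 8514.8995
V = 8514.8995 / 477
V = 17.85094235 L, rounded to 4 dp:

17.8509 L


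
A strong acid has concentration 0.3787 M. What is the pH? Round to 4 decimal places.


A strong acid dissociates completely, so [H+] equals the given concentration.
pH = -log10([H+]) = -log10(0.3787)
pH = 0.42170469, rounded to 4 dp:

0.4217


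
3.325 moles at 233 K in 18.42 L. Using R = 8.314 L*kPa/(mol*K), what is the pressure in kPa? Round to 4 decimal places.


PV = nRT, solve for P = nRT / V.
nRT = 3.325 * 8.314 * 233 = 6441.0637
P = 6441.0637 / 18.42
P = 349.6777253 kPa, rounded to 4 dp:

349.6777 kPa


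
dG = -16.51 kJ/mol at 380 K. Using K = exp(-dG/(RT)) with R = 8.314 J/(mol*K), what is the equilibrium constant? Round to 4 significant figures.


dG is in kJ/mol; multiply by 1000 to match R in J/(mol*K).
RT = 8.314 * 380 = 3159.32 J/mol
exponent = -dG*1000 / (RT) = -(-16.51*1000) / 3159.32 = 5.22580809
K = exp(5.22580809)
K = 186.01142, rounded to 4 significant figures:

186.0


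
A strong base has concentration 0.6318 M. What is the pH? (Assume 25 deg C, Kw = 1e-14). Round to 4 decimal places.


A strong base dissociates completely, so [OH-] equals the given concentration.
pOH = -log10([OH-]) = -log10(0.6318) = 0.19942
pH = 14 - pOH = 14 - 0.19942
pH = 13.80058, rounded to 4 dp:

13.8006


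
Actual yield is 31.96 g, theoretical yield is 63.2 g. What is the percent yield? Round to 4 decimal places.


% yield = 100 * actual / theoretical
% yield = 100 * 31.96 / 63.2
% yield = 50.56962025 %, rounded to 4 dp:

50.5696 %


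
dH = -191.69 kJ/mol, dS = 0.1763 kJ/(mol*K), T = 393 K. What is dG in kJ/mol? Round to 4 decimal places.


Gibbs: dG = dH - T*dS (consistent units, dS already in kJ/(mol*K)).
T*dS = 393 * 0.1763 = 69.2859
dG = -191.69 - (69.2859)
dG = -260.9759 kJ/mol, rounded to 4 dp:

-260.9759 kJ/mol


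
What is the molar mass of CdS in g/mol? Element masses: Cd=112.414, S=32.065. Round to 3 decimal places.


M = sum(count * atomic_mass) over atoms.
M = 1*112.414 + 1*32.065
M = 112.414 + 32.065
M = 144.479 g/mol, rounded to 3 dp:

144.479 g/mol


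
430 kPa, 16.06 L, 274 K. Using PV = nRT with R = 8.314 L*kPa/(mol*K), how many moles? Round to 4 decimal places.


PV = nRT, solve for n = PV / (RT).
PV = 430 * 16.06 = 6905.8
RT = 8.314 * 274 = 2278.036
n = 6905.8 / 2278.036
n = 3.03147097 mol, rounded to 4 dp:

3.0315 mol


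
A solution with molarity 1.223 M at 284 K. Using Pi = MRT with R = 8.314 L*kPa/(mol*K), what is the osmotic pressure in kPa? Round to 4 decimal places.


Osmotic pressure (van't Hoff): Pi = M*R*T.
RT = 8.314 * 284 = 2361.176
Pi = 1.223 * 2361.176
Pi = 2887.718248 kPa, rounded to 4 dp:

2887.7182 kPa


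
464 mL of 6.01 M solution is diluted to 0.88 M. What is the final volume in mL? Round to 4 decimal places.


Dilution: M1*V1 = M2*V2, solve for V2.
V2 = M1*V1 / M2
V2 = 6.01 * 464 / 0.88
V2 = 2788.64 / 0.88
V2 = 3168.90909091 mL, rounded to 4 dp:

3168.9091 mL


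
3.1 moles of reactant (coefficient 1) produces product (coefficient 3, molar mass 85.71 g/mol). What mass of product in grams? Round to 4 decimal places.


Use the coefficient ratio to convert reactant moles to product moles, then multiply by the product's molar mass.
moles_P = moles_R * (coeff_P / coeff_R) = 3.1 * (3/1) = 9.3
mass_P = moles_P * M_P = 9.3 * 85.71
mass_P = 797.103 g, rounded to 4 dp:

797.1030 g


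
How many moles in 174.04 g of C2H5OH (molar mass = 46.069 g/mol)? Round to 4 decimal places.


n = mass / M
n = 174.04 / 46.069
n = 3.77781154 mol, rounded to 4 dp:

3.7778 mol


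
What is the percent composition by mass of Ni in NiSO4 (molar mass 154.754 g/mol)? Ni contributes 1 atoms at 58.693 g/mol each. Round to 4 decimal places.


pct = 100 * (n_elem * M_elem) / M_total
mass_contribution = 1 * 58.693 = 58.693 g/mol
pct = 100 * 58.693 / 154.754
pct = 37.92664487 %, rounded to 4 dp:

37.9266 %
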